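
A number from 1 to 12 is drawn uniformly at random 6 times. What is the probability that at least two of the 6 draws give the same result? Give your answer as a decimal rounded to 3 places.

P(all 6 different) = 12/12 · 11/12 · ··· · 7/12 ≈ 0.223.
P(at least two equal) = 1 − 0.223 = 0.777.

0.777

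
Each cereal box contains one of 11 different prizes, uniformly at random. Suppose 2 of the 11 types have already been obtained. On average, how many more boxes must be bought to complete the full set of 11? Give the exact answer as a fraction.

Starting from 2 distinct types, each trial gives a new one with probability (11−i)/11 when i types are held, so the wait for the next new type is 11/(11−i).
E = 11/9 + 11/8 + 11/7 + 11/6 + 11/5 + 11/4 + 11/3 + 11/2 + 11/1 = 78419/2520.

78419/2520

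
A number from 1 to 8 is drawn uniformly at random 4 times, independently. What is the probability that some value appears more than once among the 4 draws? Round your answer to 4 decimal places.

0.5898

P(all 4 different) = 8/8 · 7/8 · ··· · 5/8 ≈ 0.4102.
P(at least two equal) = 1 − 0.4102 = 0.5898.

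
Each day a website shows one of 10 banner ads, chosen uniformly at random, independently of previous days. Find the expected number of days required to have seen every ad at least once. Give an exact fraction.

After i distinct types are collected, each trial gives a new one with probability (10−i)/10, so the expected wait for the next new type is 10/(10−i).
E = 10/10 + 10/9 + 10/8 + 10/7 + 10/6 + 10/5 + 10/4 + 10/3 + 10/2 + 10/1 = 7381/252.

7381/252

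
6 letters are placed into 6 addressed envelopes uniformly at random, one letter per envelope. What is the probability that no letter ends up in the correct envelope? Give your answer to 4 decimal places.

0.3681

This is the derangement probability: permutations of 6 with no fixed point.
D(6) = 6! · (1 − 1/1! + 1/2! − ··· + (−1)^6/6!) = 265.
P = 265/720 = 53/144 ≈ 0.3681.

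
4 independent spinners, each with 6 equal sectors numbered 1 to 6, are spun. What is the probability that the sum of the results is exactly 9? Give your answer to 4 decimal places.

There are 6^4 = 1296 equally likely outcomes.
The number of ordered 4-tuples from {1,…,6} summing to 9 is 56.
P(sum = 9) = 56/1296 = 7/162 ≈ 0.0432.

0.0432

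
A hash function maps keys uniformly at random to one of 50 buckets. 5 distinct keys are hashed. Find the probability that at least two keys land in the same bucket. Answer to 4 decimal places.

0.1864

It's easier to compute the probability that all 5 are distinct.
P(all distinct) = 50/50 · 49/50 · ··· · 46/50 ≈ 0.8136.
So the probability of at least one match is 1 − 0.8136 = 0.1864.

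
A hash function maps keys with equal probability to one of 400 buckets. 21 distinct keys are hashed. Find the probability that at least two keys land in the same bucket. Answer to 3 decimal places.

It's easier to compute the probability that all 21 are distinct.
P(all distinct) = 400/400 · 399/400 · ··· · 380/400 ≈ 0.586.
So the probability of at least one match is 1 − 0.586 = 0.414.

0.414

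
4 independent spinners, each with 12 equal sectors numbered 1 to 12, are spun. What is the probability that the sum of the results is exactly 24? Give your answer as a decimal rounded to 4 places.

0.0536

There are 12^4 = 20736 equally likely outcomes.
The number of ordered 4-tuples from {1,…,12} summing to 24 is 1111.
P(sum = 24) = 1111/20736 ≈ 0.0536.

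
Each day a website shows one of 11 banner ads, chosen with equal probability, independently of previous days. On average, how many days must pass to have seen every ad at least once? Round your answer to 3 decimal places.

After i distinct types are collected, each trial gives a new one with probability (11−i)/11, so the expected wait for the next new type is 11/(11−i).
E = 11/11 + 11/10 + 11/9 + 11/8 + 11/7 + 11/6 + 11/5 + 11/4 + 11/3 + 11/2 + 11/1 = 83711/2520 ≈ 33.219.

33.219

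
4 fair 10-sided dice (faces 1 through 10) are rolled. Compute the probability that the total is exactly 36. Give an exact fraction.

There are 10^4 = 10000 equally likely outcomes.
The number of ordered 4-tuples from {1,…,10} summing to 36 is 35.
P(sum = 36) = 35/10000 = 7/2000.

7/2000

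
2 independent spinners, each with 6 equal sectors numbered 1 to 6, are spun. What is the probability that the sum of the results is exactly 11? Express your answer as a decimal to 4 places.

0.0556

There are 6^2 = 36 equally likely outcomes.
The number of ordered 2-tuples from {1,…,6} summing to 11 is 2.
P(sum = 11) = 2/36 = 1/18 ≈ 0.0556.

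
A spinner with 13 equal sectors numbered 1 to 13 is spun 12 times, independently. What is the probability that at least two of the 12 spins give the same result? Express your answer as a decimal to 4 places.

0.9997

P(all 12 different) = 13/13 · 12/13 · ··· · 2/13 ≈ 0.0003.
P(at least two equal) = 1 − 0.0003 = 0.9997.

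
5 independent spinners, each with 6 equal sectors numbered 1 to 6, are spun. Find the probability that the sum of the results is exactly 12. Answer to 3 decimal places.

0.039

There are 6^5 = 7776 equally likely outcomes.
The number of ordered 5-tuples from {1,…,6} summing to 12 is 305.
P(sum = 12) = 305/7776 ≈ 0.039.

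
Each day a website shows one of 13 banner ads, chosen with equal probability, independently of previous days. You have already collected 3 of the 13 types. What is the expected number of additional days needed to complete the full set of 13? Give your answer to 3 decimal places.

Starting from 3 distinct types, each trial gives a new one with probability (13−i)/13 when i types are held, so the wait for the next new type is 13/(13−i).
E = 13/10 + 13/9 + 13/8 + 13/7 + 13/6 + 13/5 + 13/4 + 13/3 + 13/2 + 13/1 = 95953/2520 ≈ 38.077.

38.077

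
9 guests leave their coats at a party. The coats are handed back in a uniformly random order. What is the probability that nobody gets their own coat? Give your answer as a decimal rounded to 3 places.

This is the derangement probability: permutations of 9 with no fixed point.
D(9) = 9! · (1 − 1/1! + 1/2! − ··· + (−1)^9/9!) = 133496.
P = 133496/362880 = 16687/45360 ≈ 0.368.

0.368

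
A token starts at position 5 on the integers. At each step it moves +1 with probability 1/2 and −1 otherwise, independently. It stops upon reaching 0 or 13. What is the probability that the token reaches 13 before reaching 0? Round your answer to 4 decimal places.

0.3846

With a fair step, P(i) = ½P(i−1) + ½P(i+1) with P(0)=0, P(13)=1 has the linear solution P(i) = i/13.
P(5) = 5/13 ≈ 0.3846.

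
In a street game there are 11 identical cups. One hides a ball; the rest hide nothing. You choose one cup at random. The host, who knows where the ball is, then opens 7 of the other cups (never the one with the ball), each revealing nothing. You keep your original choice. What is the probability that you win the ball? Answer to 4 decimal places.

0.0909

The host can always open 7 empty cups regardless of your choice, so the reveals give no information about your original cup.
P(win by staying) = 1/11 ≈ 0.0909.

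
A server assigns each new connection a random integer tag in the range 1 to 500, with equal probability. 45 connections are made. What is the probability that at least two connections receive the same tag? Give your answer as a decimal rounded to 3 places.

It's easier to compute the probability that all 45 are distinct.
P(all distinct) = 500/500 · 499/500 · ··· · 456/500 ≈ 0.130.
So the probability of at least one match is 1 − 0.130 = 0.870.

0.870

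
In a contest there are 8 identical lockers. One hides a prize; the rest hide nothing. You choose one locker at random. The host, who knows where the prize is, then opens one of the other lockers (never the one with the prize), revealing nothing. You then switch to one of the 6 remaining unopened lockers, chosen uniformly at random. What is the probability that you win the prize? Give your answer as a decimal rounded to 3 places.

0.146

Your original locker holds the prize with probability 1/8, so the other 7 collectively hold it with probability 7/8.
The host can always find an empty locker to open, so this doesn't change that 7/8; it is now spread over the 6 remaining unopened lockers.
P(win by switching) = (7/8) · (1/6) = 7/48 ≈ 0.146.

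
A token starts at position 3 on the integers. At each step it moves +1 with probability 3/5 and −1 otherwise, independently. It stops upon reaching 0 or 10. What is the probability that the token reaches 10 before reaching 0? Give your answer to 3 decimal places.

Let r = q/p = (2/5)/(3/5) = 2/3. The recurrence P(i) = p·P(i+1) + q·P(i−1) with P(0)=0, P(10)=1 gives P(i) = (1 − r^i)/(1 − r^10).
P(3) = (1 − (2/3)^3) / (1 − (2/3)^10) = 41553/58025 ≈ 0.716.

0.716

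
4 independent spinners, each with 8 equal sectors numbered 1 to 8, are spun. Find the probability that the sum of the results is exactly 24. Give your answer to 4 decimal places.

There are 8^4 = 4096 equally likely outcomes.
The number of ordered 4-tuples from {1,…,8} summing to 24 is 161.
P(sum = 24) = 161/4096 ≈ 0.0393.

0.0393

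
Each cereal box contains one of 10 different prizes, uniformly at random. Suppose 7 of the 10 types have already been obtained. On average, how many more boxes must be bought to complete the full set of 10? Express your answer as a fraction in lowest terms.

55/3

Starting from 7 distinct types, each trial gives a new one with probability (10−i)/10 when i types are held, so the wait for the next new type is 10/(10−i).
E = 10/3 + 10/2 + 10/1 = 55/3.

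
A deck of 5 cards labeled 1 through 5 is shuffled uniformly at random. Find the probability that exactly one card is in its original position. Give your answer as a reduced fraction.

3/8

Choose which one is fixed: C(5,1) = 5 ways.
The remaining 4 must have no fixed point: D(4) = 9.
P = 5·9/120 = 3/8.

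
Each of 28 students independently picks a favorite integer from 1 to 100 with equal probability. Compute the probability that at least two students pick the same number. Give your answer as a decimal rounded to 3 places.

0.985

It's easier to compute the probability that all 28 are distinct.
P(all distinct) = 100/100 · 99/100 · ··· · 73/100 ≈ 0.015.
So the probability of at least one match is 1 − 0.015 = 0.985.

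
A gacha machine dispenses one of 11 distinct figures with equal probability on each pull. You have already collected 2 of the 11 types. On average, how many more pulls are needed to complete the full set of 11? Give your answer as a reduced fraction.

Starting from 2 distinct types, each trial gives a new one with probability (11−i)/11 when i types are held, so the wait for the next new type is 11/(11−i).
E = 11/9 + 11/8 + 11/7 + 11/6 + 11/5 + 11/4 + 11/3 + 11/2 + 11/1 = 78419/2520.

78419/2520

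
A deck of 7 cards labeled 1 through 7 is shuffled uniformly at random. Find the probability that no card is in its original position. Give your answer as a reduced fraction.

This is the derangement probability: permutations of 7 with no fixed point.
D(7) = 7! · (1 − 1/1! + 1/2! − ··· + (−1)^7/7!) = 1854.
P = 1854/5040 = 103/280.

103/280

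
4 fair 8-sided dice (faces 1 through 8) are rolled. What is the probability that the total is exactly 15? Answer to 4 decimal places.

There are 8^4 = 4096 equally likely outcomes.
The number of ordered 4-tuples from {1,…,8} summing to 15 is 284.
P(sum = 15) = 284/4096 = 71/1024 ≈ 0.0693.

0.0693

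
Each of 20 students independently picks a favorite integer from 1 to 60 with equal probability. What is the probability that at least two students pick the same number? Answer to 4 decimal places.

0.9721

It's easier to compute the probability that all 20 are distinct.
P(all distinct) = 60/60 · 59/60 · ··· · 41/60 ≈ 0.0279.
So the probability of at least one match is 1 − 0.0279 = 0.9721.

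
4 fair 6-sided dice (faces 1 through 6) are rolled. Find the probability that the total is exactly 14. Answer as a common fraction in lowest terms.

73/648

There are 6^4 = 1296 equally likely outcomes.
The number of ordered 4-tuples from {1,…,6} summing to 14 is 146.
P(sum = 14) = 146/1296 = 73/648.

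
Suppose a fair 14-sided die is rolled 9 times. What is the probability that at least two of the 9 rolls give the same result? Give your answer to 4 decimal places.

0.9648

P(all 9 different) = 14/14 · 13/14 · ··· · 6/14 ≈ 0.0352.
P(at least two equal) = 1 − 0.0352 = 0.9648.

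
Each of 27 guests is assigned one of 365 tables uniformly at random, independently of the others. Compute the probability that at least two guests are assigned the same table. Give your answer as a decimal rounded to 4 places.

It's easier to compute the probability that all 27 are distinct.
P(all distinct) = 365/365 · 364/365 · ··· · 339/365 ≈ 0.3731.
So the probability of at least one match is 1 − 0.3731 = 0.6269.

0.6269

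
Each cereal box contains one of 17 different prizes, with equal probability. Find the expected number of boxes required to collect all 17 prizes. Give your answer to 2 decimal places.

58.47

After i distinct types are collected, each trial gives a new one with probability (17−i)/17, so the expected wait for the next new type is 17/(17−i).
E = 17/17 + 17/16 + 17/15 + 17/14 + 17/13 + 17/12 + 17/11 + 17/10 + 17/9 + 17/8 + 17/7 + 17/6 + 17/5 + 17/4 + 17/3 + 17/2 + 17/1 = 42142223/720720 ≈ 58.47.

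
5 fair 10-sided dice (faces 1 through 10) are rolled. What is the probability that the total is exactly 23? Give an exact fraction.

There are 10^5 = 100000 equally likely outcomes.
The number of ordered 5-tuples from {1,…,10} summing to 23 is 4840.
P(sum = 23) = 4840/100000 = 121/2500.

121/2500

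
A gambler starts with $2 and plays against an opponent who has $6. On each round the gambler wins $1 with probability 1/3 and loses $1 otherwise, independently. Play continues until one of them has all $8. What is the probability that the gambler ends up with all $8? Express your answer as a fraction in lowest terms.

Let r = q/p = (2/3)/(1/3) = 2. The recurrence P(i) = p·P(i+1) + q·P(i−1) with P(0)=0, P(8)=1 gives P(i) = (1 − r^i)/(1 − r^8).
P(2) = (1 − (2)^2) / (1 − (2)^8) = 1/85.

1/85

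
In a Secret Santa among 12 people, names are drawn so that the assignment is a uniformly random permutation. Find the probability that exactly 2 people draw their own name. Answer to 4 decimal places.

Choose which 2 of the 12 are fixed: C(12,2) = 66 ways.
The remaining 10 must have no fixed point: D(10) = 1334961.
P = 66·1334961/479001600 = 16481/89600 ≈ 0.1839.

0.1839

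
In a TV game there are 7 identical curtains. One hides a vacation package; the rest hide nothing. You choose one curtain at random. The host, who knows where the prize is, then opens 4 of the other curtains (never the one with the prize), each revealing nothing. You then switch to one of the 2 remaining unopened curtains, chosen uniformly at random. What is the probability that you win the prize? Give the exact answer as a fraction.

Your original curtain holds the prize with probability 1/7, so the other 6 collectively hold it with probability 6/7.
The host can always find 4 empty curtains to open, so the reveals don't change that 6/7; it is now spread over the 2 remaining unopened curtains.
P(win by switching) = (6/7) · (1/2) = 3/7.

3/7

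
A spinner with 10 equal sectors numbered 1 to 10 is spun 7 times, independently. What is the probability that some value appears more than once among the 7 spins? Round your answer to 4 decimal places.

0.9395

P(all 7 different) = 10/10 · 9/10 · ··· · 4/10 ≈ 0.0605.
P(at least two equal) = 1 − 0.0605 = 0.9395.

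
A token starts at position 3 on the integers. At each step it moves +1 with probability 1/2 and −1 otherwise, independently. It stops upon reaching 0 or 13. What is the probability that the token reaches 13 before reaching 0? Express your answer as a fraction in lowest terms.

With a fair step, P(i) = ½P(i−1) + ½P(i+1) with P(0)=0, P(13)=1 has the linear solution P(i) = i/13.
P(3) = 3/13.

3/13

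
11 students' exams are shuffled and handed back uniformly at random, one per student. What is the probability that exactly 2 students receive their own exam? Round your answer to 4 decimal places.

0.1839

Choose which 2 of the 11 are fixed: C(11,2) = 55 ways.
The remaining 9 must have no fixed point: D(9) = 133496.
P = 55·133496/39916800 = 16687/90720 ≈ 0.1839.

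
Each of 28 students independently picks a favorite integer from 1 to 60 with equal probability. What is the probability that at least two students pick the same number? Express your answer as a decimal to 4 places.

It's easier to compute the probability that all 28 are distinct.
P(all distinct) = 60/60 · 59/60 · ··· · 33/60 ≈ 0.0005.
So the probability of at least one match is 1 − 0.0005 = 0.9995.

0.9995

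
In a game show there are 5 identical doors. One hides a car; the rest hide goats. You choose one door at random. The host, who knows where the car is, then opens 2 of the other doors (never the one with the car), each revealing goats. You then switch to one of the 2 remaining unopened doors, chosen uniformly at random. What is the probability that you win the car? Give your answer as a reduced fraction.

Your original door holds the car with probability 1/5, so the other 4 collectively hold it with probability 4/5.
The host can always find 2 empty doors to open, so the reveals don't change that 4/5; it is now spread over the 2 remaining unopened doors.
P(win by switching) = (4/5) · (1/2) = 2/5.

2/5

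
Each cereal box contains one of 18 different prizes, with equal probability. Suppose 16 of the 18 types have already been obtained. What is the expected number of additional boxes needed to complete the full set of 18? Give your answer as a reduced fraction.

Starting from 16 distinct types, each trial gives a new one with probability (18−i)/18 when i types are held, so the wait for the next new type is 18/(18−i).
E = 18/2 + 18/1 = 27.

27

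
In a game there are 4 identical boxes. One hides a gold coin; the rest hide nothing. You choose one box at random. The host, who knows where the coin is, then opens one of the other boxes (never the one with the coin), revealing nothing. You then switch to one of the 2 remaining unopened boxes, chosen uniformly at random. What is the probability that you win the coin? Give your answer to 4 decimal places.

Your original box holds the coin with probability 1/4, so the other 3 collectively hold it with probability 3/4.
The host can always find an empty box to open, so this doesn't change that 3/4; it is now spread over the 2 remaining unopened boxes.
P(win by switching) = (3/4) · (1/2) = 3/8 ≈ 0.3750.

0.3750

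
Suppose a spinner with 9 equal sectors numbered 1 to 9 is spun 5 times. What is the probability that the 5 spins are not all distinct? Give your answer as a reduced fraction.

P(all 5 different) = 9/9 · 8/9 · ··· · 5/9 = 560/2187.
P(at least two equal) = 1 − 560/2187 = 1627/2187.

1627/2187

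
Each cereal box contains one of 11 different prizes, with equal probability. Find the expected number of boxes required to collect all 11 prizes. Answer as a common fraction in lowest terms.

83711/2520

After i distinct types are collected, each trial gives a new one with probability (11−i)/11, so the expected wait for the next new type is 11/(11−i).
E = 11/11 + 11/10 + 11/9 + 11/8 + 11/7 + 11/6 + 11/5 + 11/4 + 11/3 + 11/2 + 11/1 = 83711/2520.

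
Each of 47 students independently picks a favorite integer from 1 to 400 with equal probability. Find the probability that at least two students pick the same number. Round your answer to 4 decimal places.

0.9400

It's easier to compute the probability that all 47 are distinct.
P(all distinct) = 400/400 · 399/400 · ··· · 354/400 ≈ 0.0600.
So the probability of at least one match is 1 − 0.0600 = 0.9400.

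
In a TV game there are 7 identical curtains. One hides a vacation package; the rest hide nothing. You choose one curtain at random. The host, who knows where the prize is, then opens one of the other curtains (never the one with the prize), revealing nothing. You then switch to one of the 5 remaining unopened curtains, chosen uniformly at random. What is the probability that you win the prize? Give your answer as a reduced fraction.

6/35

Your original curtain holds the prize with probability 1/7, so the other 6 collectively hold it with probability 6/7.
The host can always find an empty curtain to open, so this doesn't change that 6/7; it is now spread over the 5 remaining unopened curtains.
P(win by switching) = (6/7) · (1/5) = 6/35.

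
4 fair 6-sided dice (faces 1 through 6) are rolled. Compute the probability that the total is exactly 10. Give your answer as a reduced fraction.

5/81

There are 6^4 = 1296 equally likely outcomes.
The number of ordered 4-tuples from {1,…,6} summing to 10 is 80.
P(sum = 10) = 80/1296 = 5/81.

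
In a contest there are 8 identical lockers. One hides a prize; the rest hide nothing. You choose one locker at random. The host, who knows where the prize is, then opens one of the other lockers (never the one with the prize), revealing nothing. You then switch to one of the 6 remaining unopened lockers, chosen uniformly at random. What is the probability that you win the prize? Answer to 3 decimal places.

0.146

Your original locker holds the prize with probability 1/8, so the other 7 collectively hold it with probability 7/8.
The host can always find an empty locker to open, so this doesn't change that 7/8; it is now spread over the 6 remaining unopened lockers.
P(win by switching) = (7/8) · (1/6) = 7/48 ≈ 0.146.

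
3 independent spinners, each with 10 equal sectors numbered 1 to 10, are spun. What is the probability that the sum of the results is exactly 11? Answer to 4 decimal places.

There are 10^3 = 1000 equally likely outcomes.
The number of ordered 3-tuples from {1,…,10} summing to 11 is 45.
P(sum = 11) = 45/1000 = 9/200 ≈ 0.0450.

0.0450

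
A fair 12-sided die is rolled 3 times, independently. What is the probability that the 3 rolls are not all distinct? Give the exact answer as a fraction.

17/72

P(all 3 different) = 12/12 · 11/12 · ··· · 10/12 = 55/72.
P(at least two equal) = 1 − 55/72 = 17/72.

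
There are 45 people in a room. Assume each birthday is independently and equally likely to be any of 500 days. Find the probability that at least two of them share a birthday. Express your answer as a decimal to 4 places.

It's easier to compute the probability that all 45 are distinct.
P(all distinct) = 500/500 · 499/500 · ··· · 456/500 ≈ 0.1298.
So the probability of at least one match is 1 − 0.1298 = 0.8702.

0.8702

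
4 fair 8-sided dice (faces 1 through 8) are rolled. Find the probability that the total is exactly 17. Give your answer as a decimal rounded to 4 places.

0.0820

There are 8^4 = 4096 equally likely outcomes.
The number of ordered 4-tuples from {1,…,8} summing to 17 is 336.
P(sum = 17) = 336/4096 = 21/256 ≈ 0.0820.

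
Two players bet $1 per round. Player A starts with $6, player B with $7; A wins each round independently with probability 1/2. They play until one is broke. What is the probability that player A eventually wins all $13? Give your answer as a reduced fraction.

6/13

With a fair step, P(i) = ½P(i−1) + ½P(i+1) with P(0)=0, P(13)=1 has the linear solution P(i) = i/13.
P(6) = 6/13.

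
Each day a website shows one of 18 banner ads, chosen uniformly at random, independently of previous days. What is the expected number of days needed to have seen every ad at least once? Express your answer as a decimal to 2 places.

62.91

After i distinct types are collected, each trial gives a new one with probability (18−i)/18, so the expected wait for the next new type is 18/(18−i).
E = 18/18 + 18/17 + 18/16 + 18/15 + 18/14 + 18/13 + 18/12 + 18/11 + 18/10 + 18/9 + 18/8 + 18/7 + 18/6 + 18/5 + 18/4 + 18/3 + 18/2 + 18/1 = 42822903/680680 ≈ 62.91.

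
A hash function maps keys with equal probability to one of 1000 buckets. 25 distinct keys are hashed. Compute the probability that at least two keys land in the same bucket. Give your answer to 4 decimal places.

It's easier to compute the probability that all 25 are distinct.
P(all distinct) = 1000/1000 · 999/1000 · ··· · 976/1000 ≈ 0.7390.
So the probability of at least one match is 1 − 0.7390 = 0.2610.

0.2610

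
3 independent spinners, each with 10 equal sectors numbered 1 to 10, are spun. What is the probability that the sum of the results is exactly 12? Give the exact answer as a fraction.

There are 10^3 = 1000 equally likely outcomes.
The number of ordered 3-tuples from {1,…,10} summing to 12 is 55.
P(sum = 12) = 55/1000 = 11/200.

11/200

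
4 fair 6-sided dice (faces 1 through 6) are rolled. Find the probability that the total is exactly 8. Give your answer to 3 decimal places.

There are 6^4 = 1296 equally likely outcomes.
The number of ordered 4-tuples from {1,…,6} summing to 8 is 35.
P(sum = 8) = 35/1296 ≈ 0.027.

0.027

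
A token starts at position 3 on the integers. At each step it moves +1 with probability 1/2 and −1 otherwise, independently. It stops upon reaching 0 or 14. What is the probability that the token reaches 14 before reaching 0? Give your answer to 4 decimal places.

0.2143

With a fair step, P(i) = ½P(i−1) + ½P(i+1) with P(0)=0, P(14)=1 has the linear solution P(i) = i/14.
P(3) = 3/14 ≈ 0.2143.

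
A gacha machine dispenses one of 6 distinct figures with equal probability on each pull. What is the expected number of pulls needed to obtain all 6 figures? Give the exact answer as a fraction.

147/10

After i distinct types are collected, each trial gives a new one with probability (6−i)/6, so the expected wait for the next new type is 6/(6−i).
E = 6/6 + 6/5 + 6/4 + 6/3 + 6/2 + 6/1 = 147/10.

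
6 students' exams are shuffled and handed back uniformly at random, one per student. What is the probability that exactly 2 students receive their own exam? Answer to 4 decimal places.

Choose which 2 of the 6 are fixed: C(6,2) = 15 ways.
The remaining 4 must have no fixed point: D(4) = 9.
P = 15·9/720 = 3/16 ≈ 0.1875.

0.1875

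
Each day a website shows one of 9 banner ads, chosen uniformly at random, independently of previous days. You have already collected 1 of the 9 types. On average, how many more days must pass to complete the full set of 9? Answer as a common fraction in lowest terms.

6849/280

Starting from 1 distinct type, each trial gives a new one with probability (9−i)/9 when i types are held, so the wait for the next new type is 9/(9−i).
E = 9/8 + 9/7 + 9/6 + 9/5 + 9/4 + 9/3 + 9/2 + 9/1 = 6849/280.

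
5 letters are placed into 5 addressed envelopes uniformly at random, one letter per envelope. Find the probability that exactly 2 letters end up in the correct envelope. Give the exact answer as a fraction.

Choose which 2 of the 5 are fixed: C(5,2) = 10 ways.
The remaining 3 must have no fixed point: D(3) = 2.
P = 10·2/120 = 1/6.

1/6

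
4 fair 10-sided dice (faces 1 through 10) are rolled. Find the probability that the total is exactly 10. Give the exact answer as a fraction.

21/2500

There are 10^4 = 10000 equally likely outcomes.
The number of ordered 4-tuples from {1,…,10} summing to 10 is 84.
P(sum = 10) = 84/10000 = 21/2500.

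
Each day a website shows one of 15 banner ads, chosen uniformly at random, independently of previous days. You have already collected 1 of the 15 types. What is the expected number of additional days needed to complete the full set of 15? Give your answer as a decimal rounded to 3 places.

48.773

Starting from 1 distinct type, each trial gives a new one with probability (15−i)/15 when i types are held, so the wait for the next new type is 15/(15−i).
E = 15/14 + 15/13 + 15/12 + 15/11 + 15/10 + 15/9 + 15/8 + 15/7 + 15/6 + 15/5 + 15/4 + 15/3 + 15/2 + 15/1 = 1171733/24024 ≈ 48.773.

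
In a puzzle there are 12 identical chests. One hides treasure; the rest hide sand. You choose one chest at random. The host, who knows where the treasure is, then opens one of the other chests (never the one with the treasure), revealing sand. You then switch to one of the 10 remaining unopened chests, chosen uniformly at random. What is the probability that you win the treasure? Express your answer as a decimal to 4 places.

Your original chest holds the treasure with probability 1/12, so the other 11 collectively hold it with probability 11/12.
The host can always find an empty chest to open, so this doesn't change that 11/12; it is now spread over the 10 remaining unopened chests.
P(win by switching) = (11/12) · (1/10) = 11/120 ≈ 0.0917.

0.0917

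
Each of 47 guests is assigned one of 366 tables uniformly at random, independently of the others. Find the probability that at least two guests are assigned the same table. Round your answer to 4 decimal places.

It's easier to compute the probability that all 47 are distinct.
P(all distinct) = 366/366 · 365/366 · ··· · 320/366 ≈ 0.0456.
So the probability of at least one match is 1 − 0.0456 = 0.9544.

0.9544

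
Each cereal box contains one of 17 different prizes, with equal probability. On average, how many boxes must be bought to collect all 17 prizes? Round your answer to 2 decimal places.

58.47

After i distinct types are collected, each trial gives a new one with probability (17−i)/17, so the expected wait for the next new type is 17/(17−i).
E = 17/17 + 17/16 + 17/15 + 17/14 + 17/13 + 17/12 + 17/11 + 17/10 + 17/9 + 17/8 + 17/7 + 17/6 + 17/5 + 17/4 + 17/3 + 17/2 + 17/1 = 42142223/720720 ≈ 58.47.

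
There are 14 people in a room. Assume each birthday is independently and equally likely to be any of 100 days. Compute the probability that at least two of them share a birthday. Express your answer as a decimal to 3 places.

0.615

It's easier to compute the probability that all 14 are distinct.
P(all distinct) = 100/100 · 99/100 · ··· · 87/100 ≈ 0.385.
So the probability of at least one match is 1 − 0.385 = 0.615.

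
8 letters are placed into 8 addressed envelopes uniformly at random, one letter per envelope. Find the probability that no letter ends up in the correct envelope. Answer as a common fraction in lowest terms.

2119/5760

This is the derangement probability: permutations of 8 with no fixed point.
D(8) = 8! · (1 − 1/1! + 1/2! − ··· + (−1)^8/8!) = 14833.
P = 14833/40320 = 2119/5760.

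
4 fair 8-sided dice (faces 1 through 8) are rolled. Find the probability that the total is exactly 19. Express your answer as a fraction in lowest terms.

There are 8^4 = 4096 equally likely outcomes.
The number of ordered 4-tuples from {1,…,8} summing to 19 is 336.
P(sum = 19) = 336/4096 = 21/256.

21/256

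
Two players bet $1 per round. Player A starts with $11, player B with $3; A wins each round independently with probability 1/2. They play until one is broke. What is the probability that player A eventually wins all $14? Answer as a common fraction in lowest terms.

With a fair step, P(i) = ½P(i−1) + ½P(i+1) with P(0)=0, P(14)=1 has the linear solution P(i) = i/14.
P(11) = 11/14.

11/14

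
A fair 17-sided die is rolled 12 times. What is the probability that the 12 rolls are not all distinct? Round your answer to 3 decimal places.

0.995

P(all 12 different) = 17/17 · 16/17 · ··· · 6/17 ≈ 0.005.
P(at least two equal) = 1 − 0.005 = 0.995.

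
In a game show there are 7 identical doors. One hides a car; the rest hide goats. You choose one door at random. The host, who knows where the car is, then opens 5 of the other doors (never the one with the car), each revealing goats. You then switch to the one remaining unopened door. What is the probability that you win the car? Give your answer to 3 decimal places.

0.857

Your original door holds the car with probability 1/7, so the other 6 collectively hold it with probability 6/7.
The host can always find 5 empty doors to open, so the reveals don't change that 6/7; it is now spread over the 1 remaining unopened door.
P(win by switching) = (6/7) · (1/1) = 6/7 ≈ 0.857.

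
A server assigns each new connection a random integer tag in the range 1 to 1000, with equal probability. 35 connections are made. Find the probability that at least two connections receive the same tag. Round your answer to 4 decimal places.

It's easier to compute the probability that all 35 are distinct.
P(all distinct) = 1000/1000 · 999/1000 · ··· · 966/1000 ≈ 0.5477.
So the probability of at least one match is 1 − 0.5477 = 0.4523.

0.4523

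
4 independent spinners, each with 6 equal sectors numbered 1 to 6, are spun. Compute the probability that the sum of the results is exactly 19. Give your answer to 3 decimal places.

There are 6^4 = 1296 equally likely outcomes.
The number of ordered 4-tuples from {1,…,6} summing to 19 is 56.
P(sum = 19) = 56/1296 = 7/162 ≈ 0.043.

0.043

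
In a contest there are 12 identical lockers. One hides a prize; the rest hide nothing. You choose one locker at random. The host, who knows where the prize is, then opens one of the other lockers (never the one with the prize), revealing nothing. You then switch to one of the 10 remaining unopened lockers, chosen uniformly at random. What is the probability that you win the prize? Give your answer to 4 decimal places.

Your original locker holds the prize with probability 1/12, so the other 11 collectively hold it with probability 11/12.
The host can always find an empty locker to open, so this doesn't change that 11/12; it is now spread over the 10 remaining unopened lockers.
P(win by switching) = (11/12) · (1/10) = 11/120 ≈ 0.0917.

0.0917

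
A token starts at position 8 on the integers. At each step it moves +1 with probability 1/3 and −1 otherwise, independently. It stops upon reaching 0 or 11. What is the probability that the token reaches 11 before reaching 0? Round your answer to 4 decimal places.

0.1246

Let r = q/p = (2/3)/(1/3) = 2. The recurrence P(i) = p·P(i+1) + q·P(i−1) with P(0)=0, P(11)=1 gives P(i) = (1 − r^i)/(1 − r^11).
P(8) = (1 − (2)^8) / (1 − (2)^11) = 255/2047 ≈ 0.1246.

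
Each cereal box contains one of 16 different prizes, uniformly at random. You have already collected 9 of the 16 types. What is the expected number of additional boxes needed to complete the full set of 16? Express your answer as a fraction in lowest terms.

Starting from 9 distinct types, each trial gives a new one with probability (16−i)/16 when i types are held, so the wait for the next new type is 16/(16−i).
E = 16/7 + 16/6 + 16/5 + 16/4 + 16/3 + 16/2 + 16/1 = 1452/35.

1452/35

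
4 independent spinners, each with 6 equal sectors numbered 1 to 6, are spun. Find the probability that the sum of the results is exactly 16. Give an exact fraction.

There are 6^4 = 1296 equally likely outcomes.
The number of ordered 4-tuples from {1,…,6} summing to 16 is 125.
P(sum = 16) = 125/1296.

125/1296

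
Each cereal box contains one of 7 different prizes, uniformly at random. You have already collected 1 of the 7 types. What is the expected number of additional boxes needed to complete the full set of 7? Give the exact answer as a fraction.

Starting from 1 distinct type, each trial gives a new one with probability (7−i)/7 when i types are held, so the wait for the next new type is 7/(7−i).
E = 7/6 + 7/5 + 7/4 + 7/3 + 7/2 + 7/1 = 343/20.

343/20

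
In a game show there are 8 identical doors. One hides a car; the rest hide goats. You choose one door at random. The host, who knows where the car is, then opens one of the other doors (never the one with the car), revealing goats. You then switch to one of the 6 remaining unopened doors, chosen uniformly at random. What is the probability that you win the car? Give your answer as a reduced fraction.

Your original door holds the car with probability 1/8, so the other 7 collectively hold it with probability 7/8.
The host can always find an empty door to open, so this doesn't change that 7/8; it is now spread over the 6 remaining unopened doors.
P(win by switching) = (7/8) · (1/6) = 7/48.

7/48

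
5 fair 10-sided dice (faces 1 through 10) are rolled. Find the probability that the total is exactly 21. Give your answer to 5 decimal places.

There are 10^5 = 100000 equally likely outcomes.
The number of ordered 5-tuples from {1,…,10} summing to 21 is 3795.
P(sum = 21) = 3795/100000 = 759/20000 ≈ 0.03795.

0.03795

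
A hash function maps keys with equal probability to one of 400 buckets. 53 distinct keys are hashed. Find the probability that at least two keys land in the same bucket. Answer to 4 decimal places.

It's easier to compute the probability that all 53 are distinct.
P(all distinct) = 400/400 · 399/400 · ··· · 348/400 ≈ 0.0271.
So the probability of at least one match is 1 − 0.0271 = 0.9729.

0.9729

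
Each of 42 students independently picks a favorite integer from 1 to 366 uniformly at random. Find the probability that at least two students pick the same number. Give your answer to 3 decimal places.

0.913

It's easier to compute the probability that all 42 are distinct.
P(all distinct) = 366/366 · 365/366 · ··· · 325/366 ≈ 0.087.
So the probability of at least one match is 1 − 0.087 = 0.913.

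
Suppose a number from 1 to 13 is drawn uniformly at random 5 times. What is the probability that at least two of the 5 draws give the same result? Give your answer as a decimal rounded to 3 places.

P(all 5 different) = 13/13 · 12/13 · ··· · 9/13 ≈ 0.416.
P(at least two equal) = 1 − 0.416 = 0.584.

0.584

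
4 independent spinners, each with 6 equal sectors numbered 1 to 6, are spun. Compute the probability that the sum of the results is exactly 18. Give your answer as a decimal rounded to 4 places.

There are 6^4 = 1296 equally likely outcomes.
The number of ordered 4-tuples from {1,…,6} summing to 18 is 80.
P(sum = 18) = 80/1296 = 5/81 ≈ 0.0617.

0.0617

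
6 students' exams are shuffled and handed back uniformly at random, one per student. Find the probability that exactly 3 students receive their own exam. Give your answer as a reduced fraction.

Choose which 3 of the 6 are fixed: C(6,3) = 20 ways.
The remaining 3 must have no fixed point: D(3) = 2.
P = 20·2/720 = 1/18.

1/18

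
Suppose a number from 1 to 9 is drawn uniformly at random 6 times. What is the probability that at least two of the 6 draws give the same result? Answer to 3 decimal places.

P(all 6 different) = 9/9 · 8/9 · ··· · 4/9 ≈ 0.114.
P(at least two equal) = 1 − 0.114 = 0.886.

0.886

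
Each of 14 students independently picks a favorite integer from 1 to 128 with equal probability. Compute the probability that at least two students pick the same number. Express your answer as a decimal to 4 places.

0.5216

It's easier to compute the probability that all 14 are distinct.
P(all distinct) = 128/128 · 127/128 · ··· · 115/128 ≈ 0.4784.
So the probability of at least one match is 1 − 0.4784 = 0.5216.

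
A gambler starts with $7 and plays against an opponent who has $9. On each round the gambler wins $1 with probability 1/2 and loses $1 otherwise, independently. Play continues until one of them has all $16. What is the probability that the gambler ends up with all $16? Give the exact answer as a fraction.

7/16

With a fair step, P(i) = ½P(i−1) + ½P(i+1) with P(0)=0, P(16)=1 has the linear solution P(i) = i/16.
P(7) = 7/16.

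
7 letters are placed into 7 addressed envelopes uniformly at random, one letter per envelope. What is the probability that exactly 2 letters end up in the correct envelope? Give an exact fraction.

Choose which 2 of the 7 are fixed: C(7,2) = 21 ways.
The remaining 5 must have no fixed point: D(5) = 44.
P = 21·44/5040 = 11/60.

11/60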